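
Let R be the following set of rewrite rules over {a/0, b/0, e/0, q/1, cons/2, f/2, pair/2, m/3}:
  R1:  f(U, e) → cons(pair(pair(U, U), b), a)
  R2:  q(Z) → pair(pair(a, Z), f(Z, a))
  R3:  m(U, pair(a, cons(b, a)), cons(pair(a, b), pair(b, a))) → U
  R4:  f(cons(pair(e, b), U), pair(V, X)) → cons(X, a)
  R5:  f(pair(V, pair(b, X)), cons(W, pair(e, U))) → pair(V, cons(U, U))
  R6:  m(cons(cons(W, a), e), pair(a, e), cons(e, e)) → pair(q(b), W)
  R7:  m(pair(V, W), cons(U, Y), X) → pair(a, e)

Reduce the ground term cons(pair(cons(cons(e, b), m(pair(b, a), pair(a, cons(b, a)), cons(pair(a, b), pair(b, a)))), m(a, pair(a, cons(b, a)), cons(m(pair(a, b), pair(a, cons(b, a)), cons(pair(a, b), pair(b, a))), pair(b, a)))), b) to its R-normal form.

1. cons(pair(cons(cons(e, b), m(pair(b, a), pair(a, cons(b, a)), cons(pair(a, b), pair(b, a)))), m(a, pair(a, cons(b, a)), cons(m(pair(a, b), pair(a, cons(b, a)), cons(pair(a, b), pair(b, a))), pair(b, a)))), b)  →  cons(pair(cons(cons(e, b), pair(b, a)), m(a, pair(a, cons(b, a)), cons(m(pair(a, b), pair(a, cons(b, a)), cons(pair(a, b), pair(b, a))), pair(b, a)))), b)   [R3 at 1.1.2]
2. cons(pair(cons(cons(e, b), pair(b, a)), m(a, pair(a, cons(b, a)), cons(m(pair(a, b), pair(a, cons(b, a)), cons(pair(a, b), pair(b, a))), pair(b, a)))), b)  →  cons(pair(cons(cons(e, b), pair(b, a)), m(a, pair(a, cons(b, a)), cons(pair(a, b), pair(b, a)))), b)   [R3 at 1.2.3.1]
3. cons(pair(cons(cons(e, b), pair(b, a)), m(a, pair(a, cons(b, a)), cons(pair(a, b), pair(b, a)))), b)  →  cons(pair(cons(cons(e, b), pair(b, a)), a), b)   [R3 at 1.2]

cons(pair(cons(cons(e, b), pair(b, a)), a), b)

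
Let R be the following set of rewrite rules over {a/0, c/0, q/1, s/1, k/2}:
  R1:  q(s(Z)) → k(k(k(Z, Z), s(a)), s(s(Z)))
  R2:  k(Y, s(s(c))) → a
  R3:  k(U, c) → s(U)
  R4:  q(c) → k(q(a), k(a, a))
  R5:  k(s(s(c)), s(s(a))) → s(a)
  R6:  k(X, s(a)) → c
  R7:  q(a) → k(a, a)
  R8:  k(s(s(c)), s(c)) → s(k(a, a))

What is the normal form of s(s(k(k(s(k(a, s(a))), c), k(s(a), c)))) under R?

s(s(s(a)))

1. s(s(k(k(s(k(a, s(a))), c), k(s(a), c))))  →  s(s(k(s(s(k(a, s(a)))), k(s(a), c))))   [R3 at 1.1.1]
2. s(s(k(s(s(k(a, s(a)))), k(s(a), c))))  →  s(s(k(s(s(c)), k(s(a), c))))   [R6 at 1.1.1.1.1]
3. s(s(k(s(s(c)), k(s(a), c))))  →  s(s(k(s(s(c)), s(s(a)))))   [R3 at 1.1.2]
4. s(s(k(s(s(c)), s(s(a)))))  →  s(s(s(a)))   [R5 at 1.1]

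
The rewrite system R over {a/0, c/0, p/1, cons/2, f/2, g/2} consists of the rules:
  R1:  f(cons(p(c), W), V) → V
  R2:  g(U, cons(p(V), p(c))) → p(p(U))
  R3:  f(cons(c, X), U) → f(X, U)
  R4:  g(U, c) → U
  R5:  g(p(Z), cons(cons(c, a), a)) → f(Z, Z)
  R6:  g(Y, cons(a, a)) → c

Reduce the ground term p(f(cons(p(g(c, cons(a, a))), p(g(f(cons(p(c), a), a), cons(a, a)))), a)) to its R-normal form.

p(a)

1. p(f(cons(p(g(c, cons(a, a))), p(g(f(cons(p(c), a), a), cons(a, a)))), a))  →  p(f(cons(p(c), p(g(f(cons(p(c), a), a), cons(a, a)))), a))   [R6 at 1.1.1.1]
2. p(f(cons(p(c), p(g(f(cons(p(c), a), a), cons(a, a)))), a))  →  p(a)   [R1 at 1]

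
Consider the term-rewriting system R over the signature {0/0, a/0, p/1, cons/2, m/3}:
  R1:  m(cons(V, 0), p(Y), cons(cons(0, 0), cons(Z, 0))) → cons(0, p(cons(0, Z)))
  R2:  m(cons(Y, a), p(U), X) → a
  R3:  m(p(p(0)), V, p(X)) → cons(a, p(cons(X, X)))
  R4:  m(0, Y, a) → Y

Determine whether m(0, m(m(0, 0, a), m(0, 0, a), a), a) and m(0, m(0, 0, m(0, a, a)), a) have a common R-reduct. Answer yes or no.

yes — NF(t₁) = 0, NF(t₂) = 0

Reduce t₁ = m(0, m(m(0, 0, a), m(0, 0, a), a), a):
1. m(0, m(m(0, 0, a), m(0, 0, a), a), a)  →  m(m(0, 0, a), m(0, 0, a), a)   [R4 at ε]
2. m(m(0, 0, a), m(0, 0, a), a)  →  m(0, m(0, 0, a), a)   [R4 at 1]
3. m(0, m(0, 0, a), a)  →  m(0, 0, a)   [R4 at ε]
4. m(0, 0, a)  →  0   [R4 at ε]

Reduce t₂ = m(0, m(0, 0, m(0, a, a)), a):
1. m(0, m(0, 0, m(0, a, a)), a)  →  m(0, 0, m(0, a, a))   [R4 at ε]
2. m(0, 0, m(0, a, a))  →  m(0, 0, a)   [R4 at 3]
3. m(0, 0, a)  →  0   [R4 at ε]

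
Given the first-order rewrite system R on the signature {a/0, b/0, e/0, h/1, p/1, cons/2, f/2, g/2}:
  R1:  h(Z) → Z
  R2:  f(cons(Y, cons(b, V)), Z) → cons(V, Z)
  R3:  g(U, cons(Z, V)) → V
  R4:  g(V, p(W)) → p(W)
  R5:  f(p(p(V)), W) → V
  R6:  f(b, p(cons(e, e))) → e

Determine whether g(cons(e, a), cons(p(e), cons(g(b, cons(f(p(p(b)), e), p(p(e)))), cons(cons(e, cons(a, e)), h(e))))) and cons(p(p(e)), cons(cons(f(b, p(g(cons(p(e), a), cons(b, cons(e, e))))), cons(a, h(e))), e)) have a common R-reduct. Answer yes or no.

Reduce t₁ = g(cons(e, a), cons(p(e), cons(g(b, cons(f(p(p(b)), e), p(p(e)))), cons(cons(e, cons(a, e)), h(e))))):
1. g(cons(e, a), cons(p(e), cons(g(b, cons(f(p(p(b)), e), p(p(e)))), cons(cons(e, cons(a, e)), h(e)))))  →  cons(g(b, cons(f(p(p(b)), e), p(p(e)))), cons(cons(e, cons(a, e)), h(e)))   [R3 at ε]
2. cons(g(b, cons(f(p(p(b)), e), p(p(e)))), cons(cons(e, cons(a, e)), h(e)))  →  cons(p(p(e)), cons(cons(e, cons(a, e)), h(e)))   [R3 at 1]
3. cons(p(p(e)), cons(cons(e, cons(a, e)), h(e)))  →  cons(p(p(e)), cons(cons(e, cons(a, e)), e))   [R1 at 2.2]

Reduce t₂ = cons(p(p(e)), cons(cons(f(b, p(g(cons(p(e), a), cons(b, cons(e, e))))), cons(a, h(e))), e)):
1. cons(p(p(e)), cons(cons(f(b, p(g(cons(p(e), a), cons(b, cons(e, e))))), cons(a, h(e))), e))  →  cons(p(p(e)), cons(cons(f(b, p(cons(e, e))), cons(a, h(e))), e))   [R3 at 2.1.1.2.1]
2. cons(p(p(e)), cons(cons(f(b, p(cons(e, e))), cons(a, h(e))), e))  →  cons(p(p(e)), cons(cons(e, cons(a, h(e))), e))   [R6 at 2.1.1]
3. cons(p(p(e)), cons(cons(e, cons(a, h(e))), e))  →  cons(p(p(e)), cons(cons(e, cons(a, e)), e))   [R1 at 2.1.2.2]

yes — NF(t₁) = cons(p(p(e)), cons(cons(e, cons(a, e)), e)), NF(t₂) = cons(p(p(e)), cons(cons(e, cons(a, e)), e))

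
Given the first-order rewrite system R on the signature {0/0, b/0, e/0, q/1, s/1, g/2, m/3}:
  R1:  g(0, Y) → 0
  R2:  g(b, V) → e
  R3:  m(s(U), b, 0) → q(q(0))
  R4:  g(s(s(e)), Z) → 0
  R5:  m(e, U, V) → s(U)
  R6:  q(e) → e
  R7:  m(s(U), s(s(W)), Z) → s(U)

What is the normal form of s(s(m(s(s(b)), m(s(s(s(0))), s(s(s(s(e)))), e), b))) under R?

1. s(s(m(s(s(b)), m(s(s(s(0))), s(s(s(s(e)))), e), b)))  →  s(s(m(s(s(b)), s(s(s(0))), b)))   [R7 at 1.1.2]
2. s(s(m(s(s(b)), s(s(s(0))), b)))  →  s(s(s(s(b))))   [R7 at 1.1]

s(s(s(s(b))))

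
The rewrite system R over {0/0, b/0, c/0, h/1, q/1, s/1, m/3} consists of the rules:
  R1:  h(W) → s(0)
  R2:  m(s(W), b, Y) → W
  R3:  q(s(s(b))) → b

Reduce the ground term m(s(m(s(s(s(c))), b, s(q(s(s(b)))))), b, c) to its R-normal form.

s(s(c))

1. m(s(m(s(s(s(c))), b, s(q(s(s(b)))))), b, c)  →  m(s(s(s(c))), b, s(q(s(s(b)))))   [R2 at ε]
2. m(s(s(s(c))), b, s(q(s(s(b)))))  →  s(s(c))   [R2 at ε]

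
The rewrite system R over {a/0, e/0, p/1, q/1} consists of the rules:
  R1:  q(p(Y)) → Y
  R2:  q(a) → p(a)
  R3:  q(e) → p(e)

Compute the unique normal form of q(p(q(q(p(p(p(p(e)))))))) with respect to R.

p(p(e))

1. q(p(q(q(p(p(p(p(e))))))))  →  q(q(p(p(p(p(e))))))   [R1 at ε]
2. q(q(p(p(p(p(e))))))  →  q(p(p(p(e))))   [R1 at 1]
3. q(p(p(p(e))))  →  p(p(e))   [R1 at ε]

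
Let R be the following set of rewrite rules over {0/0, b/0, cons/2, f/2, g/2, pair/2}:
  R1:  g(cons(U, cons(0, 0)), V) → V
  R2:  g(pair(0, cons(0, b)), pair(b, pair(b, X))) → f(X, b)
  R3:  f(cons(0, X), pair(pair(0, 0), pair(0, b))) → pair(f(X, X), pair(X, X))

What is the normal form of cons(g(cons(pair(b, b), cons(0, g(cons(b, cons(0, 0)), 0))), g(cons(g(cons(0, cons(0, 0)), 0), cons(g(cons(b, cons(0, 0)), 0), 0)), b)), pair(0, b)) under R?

cons(b, pair(0, b))

1. cons(g(cons(pair(b, b), cons(0, g(cons(b, cons(0, 0)), 0))), g(cons(g(cons(0, cons(0, 0)), 0), cons(g(cons(b, cons(0, 0)), 0), 0)), b)), pair(0, b))  →  cons(g(cons(pair(b, b), cons(0, 0)), g(cons(g(cons(0, cons(0, 0)), 0), cons(g(cons(b, cons(0, 0)), 0), 0)), b)), pair(0, b))   [R1 at 1.1.2.2]
2. cons(g(cons(pair(b, b), cons(0, 0)), g(cons(g(cons(0, cons(0, 0)), 0), cons(g(cons(b, cons(0, 0)), 0), 0)), b)), pair(0, b))  →  cons(g(cons(g(cons(0, cons(0, 0)), 0), cons(g(cons(b, cons(0, 0)), 0), 0)), b), pair(0, b))   [R1 at 1]
3. cons(g(cons(g(cons(0, cons(0, 0)), 0), cons(g(cons(b, cons(0, 0)), 0), 0)), b), pair(0, b))  →  cons(g(cons(0, cons(g(cons(b, cons(0, 0)), 0), 0)), b), pair(0, b))   [R1 at 1.1.1]
4. cons(g(cons(0, cons(g(cons(b, cons(0, 0)), 0), 0)), b), pair(0, b))  →  cons(g(cons(0, cons(0, 0)), b), pair(0, b))   [R1 at 1.1.2.1]
5. cons(g(cons(0, cons(0, 0)), b), pair(0, b))  →  cons(b, pair(0, b))   [R1 at 1]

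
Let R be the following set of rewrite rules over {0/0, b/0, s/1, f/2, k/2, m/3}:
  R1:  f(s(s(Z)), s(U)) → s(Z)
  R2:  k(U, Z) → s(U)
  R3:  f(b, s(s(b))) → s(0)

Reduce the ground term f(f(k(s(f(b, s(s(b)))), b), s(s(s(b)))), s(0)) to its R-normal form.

1. f(f(k(s(f(b, s(s(b)))), b), s(s(s(b)))), s(0))  →  f(f(s(s(f(b, s(s(b))))), s(s(s(b)))), s(0))   [R2 at 1.1]
2. f(f(s(s(f(b, s(s(b))))), s(s(s(b)))), s(0))  →  f(s(f(b, s(s(b)))), s(0))   [R1 at 1]
3. f(s(f(b, s(s(b)))), s(0))  →  f(s(s(0)), s(0))   [R3 at 1.1]
4. f(s(s(0)), s(0))  →  s(0)   [R1 at ε]

s(0)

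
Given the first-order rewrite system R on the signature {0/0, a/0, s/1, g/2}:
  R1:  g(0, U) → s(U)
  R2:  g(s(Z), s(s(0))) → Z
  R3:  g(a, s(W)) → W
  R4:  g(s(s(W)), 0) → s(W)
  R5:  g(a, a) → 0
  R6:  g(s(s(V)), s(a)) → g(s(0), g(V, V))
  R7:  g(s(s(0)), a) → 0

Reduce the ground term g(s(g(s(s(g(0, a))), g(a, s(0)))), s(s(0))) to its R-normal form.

s(s(a))

1. g(s(g(s(s(g(0, a))), g(a, s(0)))), s(s(0)))  →  g(s(s(g(0, a))), g(a, s(0)))   [R2 at ε]
2. g(s(s(g(0, a))), g(a, s(0)))  →  g(s(s(s(a))), g(a, s(0)))   [R1 at 1.1.1]
3. g(s(s(s(a))), g(a, s(0)))  →  g(s(s(s(a))), 0)   [R3 at 2]
4. g(s(s(s(a))), 0)  →  s(s(a))   [R4 at ε]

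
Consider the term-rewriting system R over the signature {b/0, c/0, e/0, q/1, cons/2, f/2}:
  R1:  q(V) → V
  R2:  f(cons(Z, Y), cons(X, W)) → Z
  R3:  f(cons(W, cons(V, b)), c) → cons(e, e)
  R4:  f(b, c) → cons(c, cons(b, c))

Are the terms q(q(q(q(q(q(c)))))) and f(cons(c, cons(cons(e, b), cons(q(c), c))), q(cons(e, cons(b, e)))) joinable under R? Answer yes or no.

Reduce t₁ = q(q(q(q(q(q(c)))))):
1. q(q(q(q(q(q(c))))))  →  q(q(q(q(q(c)))))   [R1 at ε]
2. q(q(q(q(q(c)))))  →  q(q(q(q(c))))   [R1 at ε]
3. q(q(q(q(c))))  →  q(q(q(c)))   [R1 at ε]
4. q(q(q(c)))  →  q(q(c))   [R1 at ε]
5. q(q(c))  →  q(c)   [R1 at ε]
6. q(c)  →  c   [R1 at ε]

Reduce t₂ = f(cons(c, cons(cons(e, b), cons(q(c), c))), q(cons(e, cons(b, e)))):
1. f(cons(c, cons(cons(e, b), cons(q(c), c))), q(cons(e, cons(b, e))))  →  f(cons(c, cons(cons(e, b), cons(c, c))), q(cons(e, cons(b, e))))   [R1 at 1.2.2.1]
2. f(cons(c, cons(cons(e, b), cons(c, c))), q(cons(e, cons(b, e))))  →  f(cons(c, cons(cons(e, b), cons(c, c))), cons(e, cons(b, e)))   [R1 at 2]
3. f(cons(c, cons(cons(e, b), cons(c, c))), cons(e, cons(b, e)))  →  c   [R2 at ε]

yes — NF(t₁) = c, NF(t₂) = c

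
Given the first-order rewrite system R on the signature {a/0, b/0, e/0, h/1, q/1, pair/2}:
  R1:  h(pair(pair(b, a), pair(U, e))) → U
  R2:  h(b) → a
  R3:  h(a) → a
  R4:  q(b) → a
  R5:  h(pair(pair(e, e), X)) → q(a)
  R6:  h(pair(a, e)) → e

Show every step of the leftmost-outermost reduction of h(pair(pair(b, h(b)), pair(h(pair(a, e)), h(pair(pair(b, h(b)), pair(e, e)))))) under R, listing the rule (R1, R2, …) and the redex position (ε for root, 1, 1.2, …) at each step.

1. h(pair(pair(b, h(b)), pair(h(pair(a, e)), h(pair(pair(b, h(b)), pair(e, e))))))  →  h(pair(pair(b, a), pair(h(pair(a, e)), h(pair(pair(b, h(b)), pair(e, e))))))   [R2 at 1.1.2]
2. h(pair(pair(b, a), pair(h(pair(a, e)), h(pair(pair(b, h(b)), pair(e, e))))))  →  h(pair(pair(b, a), pair(e, h(pair(pair(b, h(b)), pair(e, e))))))   [R6 at 1.2.1]
3. h(pair(pair(b, a), pair(e, h(pair(pair(b, h(b)), pair(e, e))))))  →  h(pair(pair(b, a), pair(e, h(pair(pair(b, a), pair(e, e))))))   [R2 at 1.2.2.1.1.2]
4. h(pair(pair(b, a), pair(e, h(pair(pair(b, a), pair(e, e))))))  →  h(pair(pair(b, a), pair(e, e)))   [R1 at 1.2.2]
5. h(pair(pair(b, a), pair(e, e)))  →  e   [R1 at ε]

e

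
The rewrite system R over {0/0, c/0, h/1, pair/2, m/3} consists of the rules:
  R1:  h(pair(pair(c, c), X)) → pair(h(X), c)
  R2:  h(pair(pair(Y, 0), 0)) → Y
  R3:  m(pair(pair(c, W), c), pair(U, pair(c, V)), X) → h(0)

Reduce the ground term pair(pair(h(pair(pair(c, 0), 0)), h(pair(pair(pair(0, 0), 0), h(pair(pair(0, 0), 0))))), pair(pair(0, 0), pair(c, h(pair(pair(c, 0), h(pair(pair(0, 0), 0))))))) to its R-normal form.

1. pair(pair(h(pair(pair(c, 0), 0)), h(pair(pair(pair(0, 0), 0), h(pair(pair(0, 0), 0))))), pair(pair(0, 0), pair(c, h(pair(pair(c, 0), h(pair(pair(0, 0), 0)))))))  →  pair(pair(c, h(pair(pair(pair(0, 0), 0), h(pair(pair(0, 0), 0))))), pair(pair(0, 0), pair(c, h(pair(pair(c, 0), h(pair(pair(0, 0), 0)))))))   [R2 at 1.1]
2. pair(pair(c, h(pair(pair(pair(0, 0), 0), h(pair(pair(0, 0), 0))))), pair(pair(0, 0), pair(c, h(pair(pair(c, 0), h(pair(pair(0, 0), 0)))))))  →  pair(pair(c, h(pair(pair(pair(0, 0), 0), 0))), pair(pair(0, 0), pair(c, h(pair(pair(c, 0), h(pair(pair(0, 0), 0)))))))   [R2 at 1.2.1.2]
3. pair(pair(c, h(pair(pair(pair(0, 0), 0), 0))), pair(pair(0, 0), pair(c, h(pair(pair(c, 0), h(pair(pair(0, 0), 0)))))))  →  pair(pair(c, pair(0, 0)), pair(pair(0, 0), pair(c, h(pair(pair(c, 0), h(pair(pair(0, 0), 0)))))))   [R2 at 1.2]
4. pair(pair(c, pair(0, 0)), pair(pair(0, 0), pair(c, h(pair(pair(c, 0), h(pair(pair(0, 0), 0)))))))  →  pair(pair(c, pair(0, 0)), pair(pair(0, 0), pair(c, h(pair(pair(c, 0), 0)))))   [R2 at 2.2.2.1.2]
5. pair(pair(c, pair(0, 0)), pair(pair(0, 0), pair(c, h(pair(pair(c, 0), 0)))))  →  pair(pair(c, pair(0, 0)), pair(pair(0, 0), pair(c, c)))   [R2 at 2.2.2]

pair(pair(c, pair(0, 0)), pair(pair(0, 0), pair(c, c)))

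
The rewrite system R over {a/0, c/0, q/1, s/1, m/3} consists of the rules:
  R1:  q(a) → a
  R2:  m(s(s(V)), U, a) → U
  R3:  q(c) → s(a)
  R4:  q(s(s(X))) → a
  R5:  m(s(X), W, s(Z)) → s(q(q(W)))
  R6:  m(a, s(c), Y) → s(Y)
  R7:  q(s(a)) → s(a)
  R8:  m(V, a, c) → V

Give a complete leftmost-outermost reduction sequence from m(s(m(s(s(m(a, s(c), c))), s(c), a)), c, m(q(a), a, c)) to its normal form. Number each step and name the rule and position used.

c

1. m(s(m(s(s(m(a, s(c), c))), s(c), a)), c, m(q(a), a, c))  →  m(s(s(c)), c, m(q(a), a, c))   [R2 at 1.1]
2. m(s(s(c)), c, m(q(a), a, c))  →  m(s(s(c)), c, q(a))   [R8 at 3]
3. m(s(s(c)), c, q(a))  →  m(s(s(c)), c, a)   [R1 at 3]
4. m(s(s(c)), c, a)  →  c   [R2 at ε]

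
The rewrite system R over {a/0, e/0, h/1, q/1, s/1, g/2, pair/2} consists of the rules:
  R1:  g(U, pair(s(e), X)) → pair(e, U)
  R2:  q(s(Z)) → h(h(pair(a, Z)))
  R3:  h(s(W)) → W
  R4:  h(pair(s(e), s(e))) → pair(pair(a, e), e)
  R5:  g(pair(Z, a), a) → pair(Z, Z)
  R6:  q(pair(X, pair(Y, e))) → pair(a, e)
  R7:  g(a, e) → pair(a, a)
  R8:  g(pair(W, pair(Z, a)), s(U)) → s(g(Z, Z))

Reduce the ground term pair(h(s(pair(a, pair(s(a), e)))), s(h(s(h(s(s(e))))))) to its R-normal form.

pair(pair(a, pair(s(a), e)), s(s(e)))

1. pair(h(s(pair(a, pair(s(a), e)))), s(h(s(h(s(s(e)))))))  →  pair(pair(a, pair(s(a), e)), s(h(s(h(s(s(e)))))))   [R3 at 1]
2. pair(pair(a, pair(s(a), e)), s(h(s(h(s(s(e)))))))  →  pair(pair(a, pair(s(a), e)), s(h(s(s(e)))))   [R3 at 2.1]
3. pair(pair(a, pair(s(a), e)), s(h(s(s(e)))))  →  pair(pair(a, pair(s(a), e)), s(s(e)))   [R3 at 2.1]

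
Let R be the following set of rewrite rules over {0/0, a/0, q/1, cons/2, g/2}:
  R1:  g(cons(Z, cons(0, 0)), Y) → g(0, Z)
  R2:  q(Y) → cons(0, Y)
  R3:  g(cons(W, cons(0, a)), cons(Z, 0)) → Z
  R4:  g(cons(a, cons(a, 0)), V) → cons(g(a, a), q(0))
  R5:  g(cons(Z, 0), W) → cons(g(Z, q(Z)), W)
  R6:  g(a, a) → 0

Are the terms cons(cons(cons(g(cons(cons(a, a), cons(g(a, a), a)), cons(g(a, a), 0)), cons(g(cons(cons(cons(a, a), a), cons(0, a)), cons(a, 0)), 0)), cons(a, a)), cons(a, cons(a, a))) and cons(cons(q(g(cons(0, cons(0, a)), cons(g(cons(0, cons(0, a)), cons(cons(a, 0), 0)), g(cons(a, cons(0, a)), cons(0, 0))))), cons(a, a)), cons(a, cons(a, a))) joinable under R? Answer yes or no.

Reduce t₁ = cons(cons(cons(g(cons(cons(a, a), cons(g(a, a), a)), cons(g(a, a), 0)), cons(g(cons(cons(cons(a, a), a), cons(0, a)), cons(a, 0)), 0)), cons(a, a)), cons(a, cons(a, a))):
1. cons(cons(cons(g(cons(cons(a, a), cons(g(a, a), a)), cons(g(a, a), 0)), cons(g(cons(cons(cons(a, a), a), cons(0, a)), cons(a, 0)), 0)), cons(a, a)), cons(a, cons(a, a)))  →  cons(cons(cons(g(cons(cons(a, a), cons(0, a)), cons(g(a, a), 0)), cons(g(cons(cons(cons(a, a), a), cons(0, a)), cons(a, 0)), 0)), cons(a, a)), cons(a, cons(a, a)))   [R6 at 1.1.1.1.2.1]
2. cons(cons(cons(g(cons(cons(a, a), cons(0, a)), cons(g(a, a), 0)), cons(g(cons(cons(cons(a, a), a), cons(0, a)), cons(a, 0)), 0)), cons(a, a)), cons(a, cons(a, a)))  →  cons(cons(cons(g(a, a), cons(g(cons(cons(cons(a, a), a), cons(0, a)), cons(a, 0)), 0)), cons(a, a)), cons(a, cons(a, a)))   [R3 at 1.1.1]
3. cons(cons(cons(g(a, a), cons(g(cons(cons(cons(a, a), a), cons(0, a)), cons(a, 0)), 0)), cons(a, a)), cons(a, cons(a, a)))  →  cons(cons(cons(0, cons(g(cons(cons(cons(a, a), a), cons(0, a)), cons(a, 0)), 0)), cons(a, a)), cons(a, cons(a, a)))   [R6 at 1.1.1]
4. cons(cons(cons(0, cons(g(cons(cons(cons(a, a), a), cons(0, a)), cons(a, 0)), 0)), cons(a, a)), cons(a, cons(a, a)))  →  cons(cons(cons(0, cons(a, 0)), cons(a, a)), cons(a, cons(a, a)))   [R3 at 1.1.2.1]

Reduce t₂ = cons(cons(q(g(cons(0, cons(0, a)), cons(g(cons(0, cons(0, a)), cons(cons(a, 0), 0)), g(cons(a, cons(0, a)), cons(0, 0))))), cons(a, a)), cons(a, cons(a, a))):
1. cons(cons(q(g(cons(0, cons(0, a)), cons(g(cons(0, cons(0, a)), cons(cons(a, 0), 0)), g(cons(a, cons(0, a)), cons(0, 0))))), cons(a, a)), cons(a, cons(a, a)))  →  cons(cons(cons(0, g(cons(0, cons(0, a)), cons(g(cons(0, cons(0, a)), cons(cons(a, 0), 0)), g(cons(a, cons(0, a)), cons(0, 0))))), cons(a, a)), cons(a, cons(a, a)))   [R2 at 1.1]
2. cons(cons(cons(0, g(cons(0, cons(0, a)), cons(g(cons(0, cons(0, a)), cons(cons(a, 0), 0)), g(cons(a, cons(0, a)), cons(0, 0))))), cons(a, a)), cons(a, cons(a, a)))  →  cons(cons(cons(0, g(cons(0, cons(0, a)), cons(cons(a, 0), g(cons(a, cons(0, a)), cons(0, 0))))), cons(a, a)), cons(a, cons(a, a)))   [R3 at 1.1.2.2.1]
3. cons(cons(cons(0, g(cons(0, cons(0, a)), cons(cons(a, 0), g(cons(a, cons(0, a)), cons(0, 0))))), cons(a, a)), cons(a, cons(a, a)))  →  cons(cons(cons(0, g(cons(0, cons(0, a)), cons(cons(a, 0), 0))), cons(a, a)), cons(a, cons(a, a)))   [R3 at 1.1.2.2.2]
4. cons(cons(cons(0, g(cons(0, cons(0, a)), cons(cons(a, 0), 0))), cons(a, a)), cons(a, cons(a, a)))  →  cons(cons(cons(0, cons(a, 0)), cons(a, a)), cons(a, cons(a, a)))   [R3 at 1.1.2]

yes — NF(t₁) = cons(cons(cons(0, cons(a, 0)), cons(a, a)), cons(a, cons(a, a))), NF(t₂) = cons(cons(cons(0, cons(a, 0)), cons(a, a)), cons(a, cons(a, a)))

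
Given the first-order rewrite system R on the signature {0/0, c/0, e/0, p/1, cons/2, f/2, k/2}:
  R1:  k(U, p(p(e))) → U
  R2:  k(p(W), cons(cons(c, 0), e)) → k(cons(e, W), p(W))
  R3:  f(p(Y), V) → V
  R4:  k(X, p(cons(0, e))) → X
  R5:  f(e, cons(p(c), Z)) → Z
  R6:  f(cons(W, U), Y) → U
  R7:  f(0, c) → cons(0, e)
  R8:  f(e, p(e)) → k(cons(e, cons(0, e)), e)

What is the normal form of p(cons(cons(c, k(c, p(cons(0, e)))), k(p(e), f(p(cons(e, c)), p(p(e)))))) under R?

1. p(cons(cons(c, k(c, p(cons(0, e)))), k(p(e), f(p(cons(e, c)), p(p(e))))))  →  p(cons(cons(c, c), k(p(e), f(p(cons(e, c)), p(p(e))))))   [R4 at 1.1.2]
2. p(cons(cons(c, c), k(p(e), f(p(cons(e, c)), p(p(e))))))  →  p(cons(cons(c, c), k(p(e), p(p(e)))))   [R3 at 1.2.2]
3. p(cons(cons(c, c), k(p(e), p(p(e)))))  →  p(cons(cons(c, c), p(e)))   [R1 at 1.2]

p(cons(cons(c, c), p(e)))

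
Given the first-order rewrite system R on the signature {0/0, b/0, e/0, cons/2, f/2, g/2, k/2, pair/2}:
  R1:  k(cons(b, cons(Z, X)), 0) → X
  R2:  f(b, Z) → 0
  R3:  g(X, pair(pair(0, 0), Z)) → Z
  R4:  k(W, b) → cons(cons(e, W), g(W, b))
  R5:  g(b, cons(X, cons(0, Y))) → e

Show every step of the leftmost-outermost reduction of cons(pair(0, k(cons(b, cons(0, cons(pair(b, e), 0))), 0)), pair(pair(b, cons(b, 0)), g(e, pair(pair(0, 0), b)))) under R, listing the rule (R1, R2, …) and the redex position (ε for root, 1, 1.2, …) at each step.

cons(pair(0, cons(pair(b, e), 0)), pair(pair(b, cons(b, 0)), b))

1. cons(pair(0, k(cons(b, cons(0, cons(pair(b, e), 0))), 0)), pair(pair(b, cons(b, 0)), g(e, pair(pair(0, 0), b))))  →  cons(pair(0, cons(pair(b, e), 0)), pair(pair(b, cons(b, 0)), g(e, pair(pair(0, 0), b))))   [R1 at 1.2]
2. cons(pair(0, cons(pair(b, e), 0)), pair(pair(b, cons(b, 0)), g(e, pair(pair(0, 0), b))))  →  cons(pair(0, cons(pair(b, e), 0)), pair(pair(b, cons(b, 0)), b))   [R3 at 2.2]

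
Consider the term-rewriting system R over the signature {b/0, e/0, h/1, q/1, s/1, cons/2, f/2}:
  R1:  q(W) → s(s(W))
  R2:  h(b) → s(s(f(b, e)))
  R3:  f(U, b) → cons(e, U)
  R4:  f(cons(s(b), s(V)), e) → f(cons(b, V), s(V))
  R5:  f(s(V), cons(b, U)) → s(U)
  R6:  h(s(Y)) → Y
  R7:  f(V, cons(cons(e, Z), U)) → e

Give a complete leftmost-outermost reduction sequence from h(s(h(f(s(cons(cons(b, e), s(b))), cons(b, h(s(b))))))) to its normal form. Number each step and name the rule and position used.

b

1. h(s(h(f(s(cons(cons(b, e), s(b))), cons(b, h(s(b)))))))  →  h(f(s(cons(cons(b, e), s(b))), cons(b, h(s(b)))))   [R6 at ε]
2. h(f(s(cons(cons(b, e), s(b))), cons(b, h(s(b)))))  →  h(s(h(s(b))))   [R5 at 1]
3. h(s(h(s(b))))  →  h(s(b))   [R6 at ε]
4. h(s(b))  →  b   [R6 at ε]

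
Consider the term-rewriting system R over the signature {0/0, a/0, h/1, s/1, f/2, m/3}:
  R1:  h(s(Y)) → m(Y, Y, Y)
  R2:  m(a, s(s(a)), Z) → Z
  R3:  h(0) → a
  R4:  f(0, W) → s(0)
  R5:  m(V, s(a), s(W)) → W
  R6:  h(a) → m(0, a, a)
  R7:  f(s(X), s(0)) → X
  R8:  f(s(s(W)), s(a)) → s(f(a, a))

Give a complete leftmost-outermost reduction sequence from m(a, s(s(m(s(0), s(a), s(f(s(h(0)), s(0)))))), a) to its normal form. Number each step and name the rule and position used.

1. m(a, s(s(m(s(0), s(a), s(f(s(h(0)), s(0)))))), a)  →  m(a, s(s(f(s(h(0)), s(0)))), a)   [R5 at 2.1.1]
2. m(a, s(s(f(s(h(0)), s(0)))), a)  →  m(a, s(s(h(0))), a)   [R7 at 2.1.1]
3. m(a, s(s(h(0))), a)  →  m(a, s(s(a)), a)   [R3 at 2.1.1]
4. m(a, s(s(a)), a)  →  a   [R2 at ε]

a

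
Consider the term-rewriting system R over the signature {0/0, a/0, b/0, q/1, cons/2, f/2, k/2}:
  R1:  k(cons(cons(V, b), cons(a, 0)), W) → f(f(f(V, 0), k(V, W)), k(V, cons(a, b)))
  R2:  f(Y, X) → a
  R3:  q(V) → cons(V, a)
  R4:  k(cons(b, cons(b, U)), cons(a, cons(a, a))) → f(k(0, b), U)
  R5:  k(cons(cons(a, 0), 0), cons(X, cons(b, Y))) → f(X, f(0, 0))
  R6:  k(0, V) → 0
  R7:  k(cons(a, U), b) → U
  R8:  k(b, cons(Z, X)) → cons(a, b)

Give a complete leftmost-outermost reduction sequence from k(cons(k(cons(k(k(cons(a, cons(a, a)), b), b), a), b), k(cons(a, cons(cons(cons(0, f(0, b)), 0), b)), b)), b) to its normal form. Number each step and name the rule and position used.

cons(cons(cons(0, a), 0), b)

1. k(cons(k(cons(k(k(cons(a, cons(a, a)), b), b), a), b), k(cons(a, cons(cons(cons(0, f(0, b)), 0), b)), b)), b)  →  k(cons(k(cons(k(cons(a, a), b), a), b), k(cons(a, cons(cons(cons(0, f(0, b)), 0), b)), b)), b)   [R7 at 1.1.1.1.1]
2. k(cons(k(cons(k(cons(a, a), b), a), b), k(cons(a, cons(cons(cons(0, f(0, b)), 0), b)), b)), b)  →  k(cons(k(cons(a, a), b), k(cons(a, cons(cons(cons(0, f(0, b)), 0), b)), b)), b)   [R7 at 1.1.1.1]
3. k(cons(k(cons(a, a), b), k(cons(a, cons(cons(cons(0, f(0, b)), 0), b)), b)), b)  →  k(cons(a, k(cons(a, cons(cons(cons(0, f(0, b)), 0), b)), b)), b)   [R7 at 1.1]
4. k(cons(a, k(cons(a, cons(cons(cons(0, f(0, b)), 0), b)), b)), b)  →  k(cons(a, cons(cons(cons(0, f(0, b)), 0), b)), b)   [R7 at ε]
5. k(cons(a, cons(cons(cons(0, f(0, b)), 0), b)), b)  →  cons(cons(cons(0, f(0, b)), 0), b)   [R7 at ε]
6. cons(cons(cons(0, f(0, b)), 0), b)  →  cons(cons(cons(0, a), 0), b)   [R2 at 1.1.2]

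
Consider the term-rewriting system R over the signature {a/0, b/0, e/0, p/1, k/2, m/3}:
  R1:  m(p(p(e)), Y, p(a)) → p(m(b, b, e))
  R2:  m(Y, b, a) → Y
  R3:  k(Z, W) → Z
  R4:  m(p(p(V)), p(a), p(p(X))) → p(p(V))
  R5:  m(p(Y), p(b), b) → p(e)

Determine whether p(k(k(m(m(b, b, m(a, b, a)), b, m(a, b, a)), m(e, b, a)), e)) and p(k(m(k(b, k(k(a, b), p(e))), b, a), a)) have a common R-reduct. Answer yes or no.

Reduce t₁ = p(k(k(m(m(b, b, m(a, b, a)), b, m(a, b, a)), m(e, b, a)), e)):
1. p(k(k(m(m(b, b, m(a, b, a)), b, m(a, b, a)), m(e, b, a)), e))  →  p(k(m(m(b, b, m(a, b, a)), b, m(a, b, a)), m(e, b, a)))   [R3 at 1]
2. p(k(m(m(b, b, m(a, b, a)), b, m(a, b, a)), m(e, b, a)))  →  p(m(m(b, b, m(a, b, a)), b, m(a, b, a)))   [R3 at 1]
3. p(m(m(b, b, m(a, b, a)), b, m(a, b, a)))  →  p(m(m(b, b, a), b, m(a, b, a)))   [R2 at 1.1.3]
4. p(m(m(b, b, a), b, m(a, b, a)))  →  p(m(b, b, m(a, b, a)))   [R2 at 1.1]
5. p(m(b, b, m(a, b, a)))  →  p(m(b, b, a))   [R2 at 1.3]
6. p(m(b, b, a))  →  p(b)   [R2 at 1]

Reduce t₂ = p(k(m(k(b, k(k(a, b), p(e))), b, a), a)):
1. p(k(m(k(b, k(k(a, b), p(e))), b, a), a))  →  p(m(k(b, k(k(a, b), p(e))), b, a))   [R3 at 1]
2. p(m(k(b, k(k(a, b), p(e))), b, a))  →  p(k(b, k(k(a, b), p(e))))   [R2 at 1]
3. p(k(b, k(k(a, b), p(e))))  →  p(b)   [R3 at 1]

yes — NF(t₁) = p(b), NF(t₂) = p(b)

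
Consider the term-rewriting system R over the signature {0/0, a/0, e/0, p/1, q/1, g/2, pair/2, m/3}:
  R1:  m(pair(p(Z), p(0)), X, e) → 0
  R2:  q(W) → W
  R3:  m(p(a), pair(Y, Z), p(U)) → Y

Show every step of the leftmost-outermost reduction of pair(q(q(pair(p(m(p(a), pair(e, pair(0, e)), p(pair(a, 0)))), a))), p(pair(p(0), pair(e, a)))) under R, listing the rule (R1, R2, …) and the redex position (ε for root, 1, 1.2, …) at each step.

1. pair(q(q(pair(p(m(p(a), pair(e, pair(0, e)), p(pair(a, 0)))), a))), p(pair(p(0), pair(e, a))))  →  pair(q(pair(p(m(p(a), pair(e, pair(0, e)), p(pair(a, 0)))), a)), p(pair(p(0), pair(e, a))))   [R2 at 1]
2. pair(q(pair(p(m(p(a), pair(e, pair(0, e)), p(pair(a, 0)))), a)), p(pair(p(0), pair(e, a))))  →  pair(pair(p(m(p(a), pair(e, pair(0, e)), p(pair(a, 0)))), a), p(pair(p(0), pair(e, a))))   [R2 at 1]
3. pair(pair(p(m(p(a), pair(e, pair(0, e)), p(pair(a, 0)))), a), p(pair(p(0), pair(e, a))))  →  pair(pair(p(e), a), p(pair(p(0), pair(e, a))))   [R3 at 1.1.1]

pair(pair(p(e), a), p(pair(p(0), pair(e, a))))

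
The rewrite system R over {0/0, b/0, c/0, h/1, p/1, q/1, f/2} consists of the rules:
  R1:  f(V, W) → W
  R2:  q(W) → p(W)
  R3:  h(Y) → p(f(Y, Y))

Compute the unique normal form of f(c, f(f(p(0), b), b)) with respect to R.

b

1. f(c, f(f(p(0), b), b))  →  f(f(p(0), b), b)   [R1 at ε]
2. f(f(p(0), b), b)  →  b   [R1 at ε]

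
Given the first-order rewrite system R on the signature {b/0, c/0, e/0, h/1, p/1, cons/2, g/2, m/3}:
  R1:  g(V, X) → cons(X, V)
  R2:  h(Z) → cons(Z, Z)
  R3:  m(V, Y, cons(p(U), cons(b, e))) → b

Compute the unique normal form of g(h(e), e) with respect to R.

1. g(h(e), e)  →  cons(e, h(e))   [R1 at ε]
2. cons(e, h(e))  →  cons(e, cons(e, e))   [R2 at 2]

cons(e, cons(e, e))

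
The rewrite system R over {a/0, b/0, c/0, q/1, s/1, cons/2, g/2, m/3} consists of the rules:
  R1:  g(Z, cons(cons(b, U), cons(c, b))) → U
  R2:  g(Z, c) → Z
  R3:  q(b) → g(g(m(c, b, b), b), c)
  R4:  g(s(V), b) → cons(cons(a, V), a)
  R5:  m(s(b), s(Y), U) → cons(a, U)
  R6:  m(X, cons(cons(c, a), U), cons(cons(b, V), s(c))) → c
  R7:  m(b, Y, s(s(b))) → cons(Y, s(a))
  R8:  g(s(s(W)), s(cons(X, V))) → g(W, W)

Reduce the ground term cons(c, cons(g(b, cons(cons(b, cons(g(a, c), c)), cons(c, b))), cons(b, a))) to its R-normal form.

1. cons(c, cons(g(b, cons(cons(b, cons(g(a, c), c)), cons(c, b))), cons(b, a)))  →  cons(c, cons(cons(g(a, c), c), cons(b, a)))   [R1 at 2.1]
2. cons(c, cons(cons(g(a, c), c), cons(b, a)))  →  cons(c, cons(cons(a, c), cons(b, a)))   [R2 at 2.1.1]

cons(c, cons(cons(a, c), cons(b, a)))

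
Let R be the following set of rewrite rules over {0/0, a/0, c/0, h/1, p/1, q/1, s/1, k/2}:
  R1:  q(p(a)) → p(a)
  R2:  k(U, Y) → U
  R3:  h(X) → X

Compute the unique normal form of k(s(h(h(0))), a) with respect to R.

s(0)

1. k(s(h(h(0))), a)  →  s(h(h(0)))   [R2 at ε]
2. s(h(h(0)))  →  s(h(0))   [R3 at 1]
3. s(h(0))  →  s(0)   [R3 at 1]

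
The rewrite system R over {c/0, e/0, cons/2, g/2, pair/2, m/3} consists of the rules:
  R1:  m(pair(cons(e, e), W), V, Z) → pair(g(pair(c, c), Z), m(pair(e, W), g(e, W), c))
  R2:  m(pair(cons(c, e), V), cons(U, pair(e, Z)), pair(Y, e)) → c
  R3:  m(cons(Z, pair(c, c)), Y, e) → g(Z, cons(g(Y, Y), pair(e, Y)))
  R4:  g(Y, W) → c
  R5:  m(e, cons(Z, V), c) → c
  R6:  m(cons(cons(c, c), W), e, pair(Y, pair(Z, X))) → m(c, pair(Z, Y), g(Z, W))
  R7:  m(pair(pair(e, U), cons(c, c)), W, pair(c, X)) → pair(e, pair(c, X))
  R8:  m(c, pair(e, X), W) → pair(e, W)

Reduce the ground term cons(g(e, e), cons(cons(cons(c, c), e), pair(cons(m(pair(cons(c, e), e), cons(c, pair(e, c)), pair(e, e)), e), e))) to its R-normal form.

1. cons(g(e, e), cons(cons(cons(c, c), e), pair(cons(m(pair(cons(c, e), e), cons(c, pair(e, c)), pair(e, e)), e), e)))  →  cons(c, cons(cons(cons(c, c), e), pair(cons(m(pair(cons(c, e), e), cons(c, pair(e, c)), pair(e, e)), e), e)))   [R4 at 1]
2. cons(c, cons(cons(cons(c, c), e), pair(cons(m(pair(cons(c, e), e), cons(c, pair(e, c)), pair(e, e)), e), e)))  →  cons(c, cons(cons(cons(c, c), e), pair(cons(c, e), e)))   [R2 at 2.2.1.1]

cons(c, cons(cons(cons(c, c), e), pair(cons(c, e), e)))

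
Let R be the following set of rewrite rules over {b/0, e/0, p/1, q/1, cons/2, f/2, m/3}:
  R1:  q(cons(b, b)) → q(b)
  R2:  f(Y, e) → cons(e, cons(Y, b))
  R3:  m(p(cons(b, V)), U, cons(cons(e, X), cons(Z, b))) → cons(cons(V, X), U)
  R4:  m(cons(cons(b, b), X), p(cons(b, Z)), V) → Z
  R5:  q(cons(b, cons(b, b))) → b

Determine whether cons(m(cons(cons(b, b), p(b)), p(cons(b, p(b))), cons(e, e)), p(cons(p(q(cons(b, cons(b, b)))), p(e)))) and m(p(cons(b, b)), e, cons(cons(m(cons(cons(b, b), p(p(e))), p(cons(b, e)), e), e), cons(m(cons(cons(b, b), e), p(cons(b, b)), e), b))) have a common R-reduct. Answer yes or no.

no — NF(t₁) = cons(p(b), p(cons(p(b), p(e)))), NF(t₂) = cons(cons(b, e), e)

Reduce t₁ = cons(m(cons(cons(b, b), p(b)), p(cons(b, p(b))), cons(e, e)), p(cons(p(q(cons(b, cons(b, b)))), p(e)))):
1. cons(m(cons(cons(b, b), p(b)), p(cons(b, p(b))), cons(e, e)), p(cons(p(q(cons(b, cons(b, b)))), p(e))))  →  cons(p(b), p(cons(p(q(cons(b, cons(b, b)))), p(e))))   [R4 at 1]
2. cons(p(b), p(cons(p(q(cons(b, cons(b, b)))), p(e))))  →  cons(p(b), p(cons(p(b), p(e))))   [R5 at 2.1.1.1]

Reduce t₂ = m(p(cons(b, b)), e, cons(cons(m(cons(cons(b, b), p(p(e))), p(cons(b, e)), e), e), cons(m(cons(cons(b, b), e), p(cons(b, b)), e), b))):
1. m(p(cons(b, b)), e, cons(cons(m(cons(cons(b, b), p(p(e))), p(cons(b, e)), e), e), cons(m(cons(cons(b, b), e), p(cons(b, b)), e), b)))  →  m(p(cons(b, b)), e, cons(cons(e, e), cons(m(cons(cons(b, b), e), p(cons(b, b)), e), b)))   [R4 at 3.1.1]
2. m(p(cons(b, b)), e, cons(cons(e, e), cons(m(cons(cons(b, b), e), p(cons(b, b)), e), b)))  →  cons(cons(b, e), e)   [R3 at ε]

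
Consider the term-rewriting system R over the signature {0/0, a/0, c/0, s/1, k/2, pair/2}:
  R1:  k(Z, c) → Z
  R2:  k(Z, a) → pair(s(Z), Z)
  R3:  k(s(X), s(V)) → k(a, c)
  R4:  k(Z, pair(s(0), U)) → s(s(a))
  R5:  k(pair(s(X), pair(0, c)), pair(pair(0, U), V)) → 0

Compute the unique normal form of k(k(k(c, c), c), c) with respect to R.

1. k(k(k(c, c), c), c)  →  k(k(c, c), c)   [R1 at ε]
2. k(k(c, c), c)  →  k(c, c)   [R1 at ε]
3. k(c, c)  →  c   [R1 at ε]

c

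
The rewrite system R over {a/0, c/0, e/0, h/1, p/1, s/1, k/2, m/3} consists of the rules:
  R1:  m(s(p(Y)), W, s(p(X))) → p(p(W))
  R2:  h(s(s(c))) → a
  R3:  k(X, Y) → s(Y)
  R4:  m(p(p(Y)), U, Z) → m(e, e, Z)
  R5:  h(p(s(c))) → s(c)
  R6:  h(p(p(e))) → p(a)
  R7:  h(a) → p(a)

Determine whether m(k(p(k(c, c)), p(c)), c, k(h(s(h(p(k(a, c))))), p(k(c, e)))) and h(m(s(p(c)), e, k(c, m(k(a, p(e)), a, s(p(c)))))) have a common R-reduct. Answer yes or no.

Reduce t₁ = m(k(p(k(c, c)), p(c)), c, k(h(s(h(p(k(a, c))))), p(k(c, e)))):
1. m(k(p(k(c, c)), p(c)), c, k(h(s(h(p(k(a, c))))), p(k(c, e))))  →  m(s(p(c)), c, k(h(s(h(p(k(a, c))))), p(k(c, e))))   [R3 at 1]
2. m(s(p(c)), c, k(h(s(h(p(k(a, c))))), p(k(c, e))))  →  m(s(p(c)), c, s(p(k(c, e))))   [R3 at 3]
3. m(s(p(c)), c, s(p(k(c, e))))  →  p(p(c))   [R1 at ε]

Reduce t₂ = h(m(s(p(c)), e, k(c, m(k(a, p(e)), a, s(p(c)))))):
1. h(m(s(p(c)), e, k(c, m(k(a, p(e)), a, s(p(c))))))  →  h(m(s(p(c)), e, s(m(k(a, p(e)), a, s(p(c))))))   [R3 at 1.3]
2. h(m(s(p(c)), e, s(m(k(a, p(e)), a, s(p(c))))))  →  h(m(s(p(c)), e, s(m(s(p(e)), a, s(p(c))))))   [R3 at 1.3.1.1]
3. h(m(s(p(c)), e, s(m(s(p(e)), a, s(p(c))))))  →  h(m(s(p(c)), e, s(p(p(a)))))   [R1 at 1.3.1]
4. h(m(s(p(c)), e, s(p(p(a)))))  →  h(p(p(e)))   [R1 at 1]
5. h(p(p(e)))  →  p(a)   [R6 at ε]

no — NF(t₁) = p(p(c)), NF(t₂) = p(a)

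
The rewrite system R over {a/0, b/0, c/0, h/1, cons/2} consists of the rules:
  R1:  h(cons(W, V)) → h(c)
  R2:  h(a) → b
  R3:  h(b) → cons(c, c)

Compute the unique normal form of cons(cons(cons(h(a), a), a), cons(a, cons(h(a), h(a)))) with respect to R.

1. cons(cons(cons(h(a), a), a), cons(a, cons(h(a), h(a))))  →  cons(cons(cons(b, a), a), cons(a, cons(h(a), h(a))))   [R2 at 1.1.1]
2. cons(cons(cons(b, a), a), cons(a, cons(h(a), h(a))))  →  cons(cons(cons(b, a), a), cons(a, cons(b, h(a))))   [R2 at 2.2.1]
3. cons(cons(cons(b, a), a), cons(a, cons(b, h(a))))  →  cons(cons(cons(b, a), a), cons(a, cons(b, b)))   [R2 at 2.2.2]

cons(cons(cons(b, a), a), cons(a, cons(b, b)))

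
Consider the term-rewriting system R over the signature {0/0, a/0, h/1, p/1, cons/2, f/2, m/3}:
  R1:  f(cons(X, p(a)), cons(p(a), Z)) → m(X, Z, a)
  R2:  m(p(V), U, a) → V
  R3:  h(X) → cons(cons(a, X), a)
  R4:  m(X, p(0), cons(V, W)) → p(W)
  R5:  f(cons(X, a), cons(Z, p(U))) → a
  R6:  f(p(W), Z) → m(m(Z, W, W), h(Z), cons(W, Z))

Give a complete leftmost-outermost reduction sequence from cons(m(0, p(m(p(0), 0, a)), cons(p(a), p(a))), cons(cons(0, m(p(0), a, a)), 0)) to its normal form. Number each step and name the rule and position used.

cons(p(p(a)), cons(cons(0, 0), 0))

1. cons(m(0, p(m(p(0), 0, a)), cons(p(a), p(a))), cons(cons(0, m(p(0), a, a)), 0))  →  cons(m(0, p(0), cons(p(a), p(a))), cons(cons(0, m(p(0), a, a)), 0))   [R2 at 1.2.1]
2. cons(m(0, p(0), cons(p(a), p(a))), cons(cons(0, m(p(0), a, a)), 0))  →  cons(p(p(a)), cons(cons(0, m(p(0), a, a)), 0))   [R4 at 1]
3. cons(p(p(a)), cons(cons(0, m(p(0), a, a)), 0))  →  cons(p(p(a)), cons(cons(0, 0), 0))   [R2 at 2.1.2]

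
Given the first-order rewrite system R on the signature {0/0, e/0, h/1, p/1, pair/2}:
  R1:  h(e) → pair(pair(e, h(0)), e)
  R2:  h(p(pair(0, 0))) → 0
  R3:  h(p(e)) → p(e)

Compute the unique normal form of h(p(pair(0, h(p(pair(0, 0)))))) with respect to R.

1. h(p(pair(0, h(p(pair(0, 0))))))  →  h(p(pair(0, 0)))   [R2 at 1.1.2]
2. h(p(pair(0, 0)))  →  0   [R2 at ε]

0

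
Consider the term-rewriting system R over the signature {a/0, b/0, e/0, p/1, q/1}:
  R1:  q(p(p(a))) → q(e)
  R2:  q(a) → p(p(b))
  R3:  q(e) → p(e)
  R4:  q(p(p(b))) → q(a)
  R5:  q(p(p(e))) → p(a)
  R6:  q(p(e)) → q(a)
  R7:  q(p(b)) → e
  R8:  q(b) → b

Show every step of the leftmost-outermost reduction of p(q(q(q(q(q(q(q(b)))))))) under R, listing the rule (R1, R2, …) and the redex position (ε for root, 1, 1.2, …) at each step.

p(b)

1. p(q(q(q(q(q(q(q(b))))))))  →  p(q(q(q(q(q(q(b)))))))   [R8 at 1.1.1.1.1.1.1]
2. p(q(q(q(q(q(q(b)))))))  →  p(q(q(q(q(q(b))))))   [R8 at 1.1.1.1.1.1]
3. p(q(q(q(q(q(b))))))  →  p(q(q(q(q(b)))))   [R8 at 1.1.1.1.1]
4. p(q(q(q(q(b)))))  →  p(q(q(q(b))))   [R8 at 1.1.1.1]
5. p(q(q(q(b))))  →  p(q(q(b)))   [R8 at 1.1.1]
6. p(q(q(b)))  →  p(q(b))   [R8 at 1.1]
7. p(q(b))  →  p(b)   [R8 at 1]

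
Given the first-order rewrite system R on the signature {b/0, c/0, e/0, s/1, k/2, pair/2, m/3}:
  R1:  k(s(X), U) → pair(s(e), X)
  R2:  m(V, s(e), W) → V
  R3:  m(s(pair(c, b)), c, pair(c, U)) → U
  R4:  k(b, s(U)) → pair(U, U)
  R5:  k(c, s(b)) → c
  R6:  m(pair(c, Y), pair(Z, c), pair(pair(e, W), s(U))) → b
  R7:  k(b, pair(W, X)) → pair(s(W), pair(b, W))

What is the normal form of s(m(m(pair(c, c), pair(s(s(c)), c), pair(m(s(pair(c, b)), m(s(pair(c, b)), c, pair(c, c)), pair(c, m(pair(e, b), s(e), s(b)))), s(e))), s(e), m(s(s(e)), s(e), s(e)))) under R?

1. s(m(m(pair(c, c), pair(s(s(c)), c), pair(m(s(pair(c, b)), m(s(pair(c, b)), c, pair(c, c)), pair(c, m(pair(e, b), s(e), s(b)))), s(e))), s(e), m(s(s(e)), s(e), s(e))))  →  s(m(pair(c, c), pair(s(s(c)), c), pair(m(s(pair(c, b)), m(s(pair(c, b)), c, pair(c, c)), pair(c, m(pair(e, b), s(e), s(b)))), s(e))))   [R2 at 1]
2. s(m(pair(c, c), pair(s(s(c)), c), pair(m(s(pair(c, b)), m(s(pair(c, b)), c, pair(c, c)), pair(c, m(pair(e, b), s(e), s(b)))), s(e))))  →  s(m(pair(c, c), pair(s(s(c)), c), pair(m(s(pair(c, b)), c, pair(c, m(pair(e, b), s(e), s(b)))), s(e))))   [R3 at 1.3.1.2]
3. s(m(pair(c, c), pair(s(s(c)), c), pair(m(s(pair(c, b)), c, pair(c, m(pair(e, b), s(e), s(b)))), s(e))))  →  s(m(pair(c, c), pair(s(s(c)), c), pair(m(pair(e, b), s(e), s(b)), s(e))))   [R3 at 1.3.1]
4. s(m(pair(c, c), pair(s(s(c)), c), pair(m(pair(e, b), s(e), s(b)), s(e))))  →  s(m(pair(c, c), pair(s(s(c)), c), pair(pair(e, b), s(e))))   [R2 at 1.3.1]
5. s(m(pair(c, c), pair(s(s(c)), c), pair(pair(e, b), s(e))))  →  s(b)   [R6 at 1]

s(b)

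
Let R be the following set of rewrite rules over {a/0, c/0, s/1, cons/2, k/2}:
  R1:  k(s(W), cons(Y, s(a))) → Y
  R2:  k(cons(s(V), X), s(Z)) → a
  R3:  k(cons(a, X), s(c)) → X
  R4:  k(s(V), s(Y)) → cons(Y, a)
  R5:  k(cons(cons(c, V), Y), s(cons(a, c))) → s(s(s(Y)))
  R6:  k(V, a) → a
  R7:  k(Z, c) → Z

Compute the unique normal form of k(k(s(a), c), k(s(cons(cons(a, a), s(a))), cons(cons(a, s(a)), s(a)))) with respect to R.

a

1. k(k(s(a), c), k(s(cons(cons(a, a), s(a))), cons(cons(a, s(a)), s(a))))  →  k(s(a), k(s(cons(cons(a, a), s(a))), cons(cons(a, s(a)), s(a))))   [R7 at 1]
2. k(s(a), k(s(cons(cons(a, a), s(a))), cons(cons(a, s(a)), s(a))))  →  k(s(a), cons(a, s(a)))   [R1 at 2]
3. k(s(a), cons(a, s(a)))  →  a   [R1 at ε]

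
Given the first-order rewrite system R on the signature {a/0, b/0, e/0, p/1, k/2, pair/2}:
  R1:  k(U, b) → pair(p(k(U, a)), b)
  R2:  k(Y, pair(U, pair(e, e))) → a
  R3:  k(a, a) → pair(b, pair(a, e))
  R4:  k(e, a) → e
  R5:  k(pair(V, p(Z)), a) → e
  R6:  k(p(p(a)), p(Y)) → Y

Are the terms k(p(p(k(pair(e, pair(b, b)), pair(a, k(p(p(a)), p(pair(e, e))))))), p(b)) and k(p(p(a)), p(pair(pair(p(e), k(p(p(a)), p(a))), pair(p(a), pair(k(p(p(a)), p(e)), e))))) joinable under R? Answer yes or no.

Reduce t₁ = k(p(p(k(pair(e, pair(b, b)), pair(a, k(p(p(a)), p(pair(e, e))))))), p(b)):
1. k(p(p(k(pair(e, pair(b, b)), pair(a, k(p(p(a)), p(pair(e, e))))))), p(b))  →  k(p(p(k(pair(e, pair(b, b)), pair(a, pair(e, e))))), p(b))   [R6 at 1.1.1.2.2]
2. k(p(p(k(pair(e, pair(b, b)), pair(a, pair(e, e))))), p(b))  →  k(p(p(a)), p(b))   [R2 at 1.1.1]
3. k(p(p(a)), p(b))  →  b   [R6 at ε]

Reduce t₂ = k(p(p(a)), p(pair(pair(p(e), k(p(p(a)), p(a))), pair(p(a), pair(k(p(p(a)), p(e)), e))))):
1. k(p(p(a)), p(pair(pair(p(e), k(p(p(a)), p(a))), pair(p(a), pair(k(p(p(a)), p(e)), e)))))  →  pair(pair(p(e), k(p(p(a)), p(a))), pair(p(a), pair(k(p(p(a)), p(e)), e)))   [R6 at ε]
2. pair(pair(p(e), k(p(p(a)), p(a))), pair(p(a), pair(k(p(p(a)), p(e)), e)))  →  pair(pair(p(e), a), pair(p(a), pair(k(p(p(a)), p(e)), e)))   [R6 at 1.2]
3. pair(pair(p(e), a), pair(p(a), pair(k(p(p(a)), p(e)), e)))  →  pair(pair(p(e), a), pair(p(a), pair(e, e)))   [R6 at 2.2.1]

no — NF(t₁) = b, NF(t₂) = pair(pair(p(e), a), pair(p(a), pair(e, e)))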